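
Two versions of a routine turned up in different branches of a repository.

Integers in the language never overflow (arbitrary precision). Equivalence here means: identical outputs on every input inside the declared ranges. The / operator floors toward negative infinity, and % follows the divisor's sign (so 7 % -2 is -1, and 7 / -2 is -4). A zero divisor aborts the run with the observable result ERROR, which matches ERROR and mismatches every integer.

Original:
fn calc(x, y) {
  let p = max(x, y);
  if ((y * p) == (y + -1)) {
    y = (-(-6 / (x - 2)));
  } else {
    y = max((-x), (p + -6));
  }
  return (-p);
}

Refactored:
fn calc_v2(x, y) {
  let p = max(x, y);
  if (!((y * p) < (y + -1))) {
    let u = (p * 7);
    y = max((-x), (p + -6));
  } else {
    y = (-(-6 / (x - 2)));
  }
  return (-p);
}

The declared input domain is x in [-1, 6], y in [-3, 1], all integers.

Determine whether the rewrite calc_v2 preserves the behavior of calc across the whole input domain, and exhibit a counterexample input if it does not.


Run the pair on x=2, y=-3.
calc: p becomes 2; next ((y * p) == (y + -1)) evaluates to false; next y becomes -2; next final value -2
calc_v2: p becomes 2; next (!((y * p) < (y + -1))) evaluates to false; next hits division by zero so the output is ERROR
-2 != ERROR, so the rewrite changes behavior.
verdict: not equivalent; witness: x=2, y=-3


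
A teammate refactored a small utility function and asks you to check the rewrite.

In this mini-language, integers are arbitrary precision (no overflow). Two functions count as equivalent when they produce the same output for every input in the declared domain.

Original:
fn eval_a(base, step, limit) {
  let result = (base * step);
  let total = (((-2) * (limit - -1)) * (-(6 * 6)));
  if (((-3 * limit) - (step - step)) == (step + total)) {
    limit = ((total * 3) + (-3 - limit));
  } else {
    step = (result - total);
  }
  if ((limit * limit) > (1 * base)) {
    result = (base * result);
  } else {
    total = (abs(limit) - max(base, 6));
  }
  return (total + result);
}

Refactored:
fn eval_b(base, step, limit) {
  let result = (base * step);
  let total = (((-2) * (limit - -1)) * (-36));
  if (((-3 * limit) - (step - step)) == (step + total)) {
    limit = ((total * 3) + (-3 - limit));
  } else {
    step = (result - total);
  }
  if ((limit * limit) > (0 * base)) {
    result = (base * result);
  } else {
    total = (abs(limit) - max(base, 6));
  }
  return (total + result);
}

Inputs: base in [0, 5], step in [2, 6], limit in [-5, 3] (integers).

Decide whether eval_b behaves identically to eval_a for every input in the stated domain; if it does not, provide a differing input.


Try base=1, step=2, limit=-1.
eval_a: result = 2; total = 0; (((-3 * limit) - (step - step)) == (step + total)) -> false; step = 2; ((limit * limit) > (1 * base)) -> false; total = -5; return -3
eval_b: result = 2; total = 0; (((-3 * limit) - (step - step)) == (step + total)) -> false; step = 2; ((limit * limit) > (0 * base)) -> true; result = 2; return 2
-3 vs 2 — the two versions disagree here.
verdict: not equivalent; witness: base=1, step=2, limit=-1


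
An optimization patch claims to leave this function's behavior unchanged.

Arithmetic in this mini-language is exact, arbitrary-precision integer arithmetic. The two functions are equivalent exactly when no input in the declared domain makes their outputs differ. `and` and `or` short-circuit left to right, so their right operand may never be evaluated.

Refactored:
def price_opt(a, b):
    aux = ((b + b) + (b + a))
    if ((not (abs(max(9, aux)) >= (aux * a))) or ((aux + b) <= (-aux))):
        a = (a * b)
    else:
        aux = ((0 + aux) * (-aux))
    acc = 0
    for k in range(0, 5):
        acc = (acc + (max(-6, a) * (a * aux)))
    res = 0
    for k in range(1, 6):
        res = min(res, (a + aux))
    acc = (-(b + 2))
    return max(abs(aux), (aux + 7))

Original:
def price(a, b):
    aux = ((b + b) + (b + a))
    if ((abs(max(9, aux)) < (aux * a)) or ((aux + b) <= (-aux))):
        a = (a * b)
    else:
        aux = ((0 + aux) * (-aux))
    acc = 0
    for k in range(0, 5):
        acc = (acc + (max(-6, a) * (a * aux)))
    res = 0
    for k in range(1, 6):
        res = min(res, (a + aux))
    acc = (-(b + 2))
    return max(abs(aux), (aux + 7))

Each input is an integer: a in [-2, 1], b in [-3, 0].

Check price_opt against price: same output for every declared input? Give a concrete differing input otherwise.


Differences: boolean connective usage differs, and comparison usage differs — yet all 16 inputs agree.
verdict: equivalent


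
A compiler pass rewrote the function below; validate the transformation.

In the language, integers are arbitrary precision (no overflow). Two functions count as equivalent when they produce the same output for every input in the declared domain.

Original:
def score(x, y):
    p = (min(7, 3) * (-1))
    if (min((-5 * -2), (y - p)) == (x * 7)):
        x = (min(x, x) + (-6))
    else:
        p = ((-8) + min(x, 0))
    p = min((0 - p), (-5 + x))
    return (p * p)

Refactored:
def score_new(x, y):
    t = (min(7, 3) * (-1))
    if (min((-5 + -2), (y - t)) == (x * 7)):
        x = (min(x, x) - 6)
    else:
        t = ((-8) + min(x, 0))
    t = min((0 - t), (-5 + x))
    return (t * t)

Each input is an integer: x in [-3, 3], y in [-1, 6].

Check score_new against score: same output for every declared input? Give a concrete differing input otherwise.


These are not equivalent — on x=-1, y=-1 the outputs split (36 vs 144).
score: p=-3, then (min((-5 * -2), (y - p)) == (x * 7)) is false, then p=-9, then p=-6, then returns 36
score_new: t=-3, then (min((-5 + -2), (y - t)) == (x * 7)) is true, then x=-7, then t=-12, then returns 144
verdict: not equivalent; witness: x=-1, y=-1


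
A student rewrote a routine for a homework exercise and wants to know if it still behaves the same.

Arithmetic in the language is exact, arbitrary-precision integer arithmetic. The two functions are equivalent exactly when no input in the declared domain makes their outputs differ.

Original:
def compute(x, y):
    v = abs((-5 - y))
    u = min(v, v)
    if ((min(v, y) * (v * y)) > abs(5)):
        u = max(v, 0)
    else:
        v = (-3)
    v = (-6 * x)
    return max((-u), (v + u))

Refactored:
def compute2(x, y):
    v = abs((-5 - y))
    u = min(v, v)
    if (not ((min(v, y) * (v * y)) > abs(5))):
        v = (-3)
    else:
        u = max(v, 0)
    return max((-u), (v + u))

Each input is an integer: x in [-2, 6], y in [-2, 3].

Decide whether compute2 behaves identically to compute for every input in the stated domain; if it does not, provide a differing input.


Run the pair on x=-2, y=-2.
compute: v := 3 | u := 3 | ((min(v, y) * (v * y)) > abs(5)): true | u := 3 | v := 12 | result 15
compute2: v := 3 | u := 3 | (not ((min(v, y) * (v * y)) > abs(5))): false | u := 3 | result 6
15 and 6 differ, so these are not the same function on this domain.
verdict: not equivalent; witness: x=-2, y=-2


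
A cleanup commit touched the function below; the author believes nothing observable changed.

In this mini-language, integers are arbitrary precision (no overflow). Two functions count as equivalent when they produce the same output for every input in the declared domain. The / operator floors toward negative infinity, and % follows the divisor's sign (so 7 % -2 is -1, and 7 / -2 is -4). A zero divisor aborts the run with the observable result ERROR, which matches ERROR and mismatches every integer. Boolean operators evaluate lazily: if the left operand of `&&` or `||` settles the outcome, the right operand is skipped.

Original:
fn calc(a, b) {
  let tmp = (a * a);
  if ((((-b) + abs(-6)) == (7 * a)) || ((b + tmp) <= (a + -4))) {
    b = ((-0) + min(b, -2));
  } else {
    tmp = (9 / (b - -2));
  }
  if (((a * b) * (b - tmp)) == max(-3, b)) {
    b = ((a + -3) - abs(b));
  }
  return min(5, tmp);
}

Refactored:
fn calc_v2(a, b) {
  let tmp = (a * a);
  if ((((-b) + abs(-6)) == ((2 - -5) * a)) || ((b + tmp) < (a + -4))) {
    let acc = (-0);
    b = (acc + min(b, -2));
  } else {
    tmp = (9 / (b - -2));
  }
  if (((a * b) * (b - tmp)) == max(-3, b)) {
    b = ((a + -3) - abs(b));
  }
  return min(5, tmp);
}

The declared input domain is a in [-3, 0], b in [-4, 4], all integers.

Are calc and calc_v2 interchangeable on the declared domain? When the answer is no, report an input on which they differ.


Take a=0, b=-4.
calc: tmp = 0; ((((-b) + abs(-6)) == (7 * a)) || ((b + tmp) <= (a + -4))) -> true; b = -4; (((a * b) * (b - tmp)) == max(-3, b)) -> false; return 0
calc_v2: tmp = 0; ((((-b) + abs(-6)) == ((2 - -5) * a)) || ((b + tmp) < (a + -4))) -> false; tmp = -5; (((a * b) * (b - tmp)) == max(-3, b)) -> false; return -5
0 and -5 differ, so these are not the same function on this domain.
verdict: not equivalent; witness: a=0, b=-4


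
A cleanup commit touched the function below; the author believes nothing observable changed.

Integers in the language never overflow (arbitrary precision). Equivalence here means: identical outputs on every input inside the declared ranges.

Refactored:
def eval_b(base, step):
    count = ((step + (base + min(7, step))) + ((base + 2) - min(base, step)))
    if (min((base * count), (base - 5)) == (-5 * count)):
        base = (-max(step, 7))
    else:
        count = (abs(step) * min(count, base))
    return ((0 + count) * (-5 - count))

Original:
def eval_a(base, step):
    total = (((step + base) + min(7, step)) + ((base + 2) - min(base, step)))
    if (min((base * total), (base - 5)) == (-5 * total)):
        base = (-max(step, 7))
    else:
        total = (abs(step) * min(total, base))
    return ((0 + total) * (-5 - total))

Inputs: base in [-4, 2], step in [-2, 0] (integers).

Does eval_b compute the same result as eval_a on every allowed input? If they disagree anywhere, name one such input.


This is a faithful refactor — local variable names differ, but the computed results match everywhere.
Spot check at base=-1, step=0 — eval_a: total becomes 1; next (min((base * total), (base - 5)) == (-5 * total)) evaluates to false; next total becomes 0; next final value 0. eval_b: count becomes 1; next (min((base * count), (base - 5)) == (-5 * count)) evaluates to false; next count becomes 0; next final value 0. Both give 0.
Sweeping the whole domain (21 inputs) finds no disagreement.
verdict: equivalent


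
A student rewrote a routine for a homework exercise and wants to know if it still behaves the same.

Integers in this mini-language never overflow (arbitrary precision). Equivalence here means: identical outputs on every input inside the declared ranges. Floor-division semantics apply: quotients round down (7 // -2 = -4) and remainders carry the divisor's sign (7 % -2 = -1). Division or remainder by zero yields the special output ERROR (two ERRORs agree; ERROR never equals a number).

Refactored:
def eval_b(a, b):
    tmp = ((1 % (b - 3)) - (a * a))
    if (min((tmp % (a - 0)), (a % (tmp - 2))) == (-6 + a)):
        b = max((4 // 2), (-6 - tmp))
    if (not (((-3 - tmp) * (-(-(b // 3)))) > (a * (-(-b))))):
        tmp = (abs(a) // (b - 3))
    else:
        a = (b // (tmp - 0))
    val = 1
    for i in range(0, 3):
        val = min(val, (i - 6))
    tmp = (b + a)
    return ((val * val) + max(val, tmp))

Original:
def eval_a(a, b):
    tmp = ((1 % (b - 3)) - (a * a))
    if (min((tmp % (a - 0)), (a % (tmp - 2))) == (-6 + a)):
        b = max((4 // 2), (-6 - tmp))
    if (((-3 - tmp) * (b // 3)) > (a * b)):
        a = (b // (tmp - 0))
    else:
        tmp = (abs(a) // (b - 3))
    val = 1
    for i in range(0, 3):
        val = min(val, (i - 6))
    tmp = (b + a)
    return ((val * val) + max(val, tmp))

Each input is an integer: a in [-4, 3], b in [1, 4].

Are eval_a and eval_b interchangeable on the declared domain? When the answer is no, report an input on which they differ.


Differences: boolean connective usage differs — yet all 32 inputs agree.
verdict: equivalent


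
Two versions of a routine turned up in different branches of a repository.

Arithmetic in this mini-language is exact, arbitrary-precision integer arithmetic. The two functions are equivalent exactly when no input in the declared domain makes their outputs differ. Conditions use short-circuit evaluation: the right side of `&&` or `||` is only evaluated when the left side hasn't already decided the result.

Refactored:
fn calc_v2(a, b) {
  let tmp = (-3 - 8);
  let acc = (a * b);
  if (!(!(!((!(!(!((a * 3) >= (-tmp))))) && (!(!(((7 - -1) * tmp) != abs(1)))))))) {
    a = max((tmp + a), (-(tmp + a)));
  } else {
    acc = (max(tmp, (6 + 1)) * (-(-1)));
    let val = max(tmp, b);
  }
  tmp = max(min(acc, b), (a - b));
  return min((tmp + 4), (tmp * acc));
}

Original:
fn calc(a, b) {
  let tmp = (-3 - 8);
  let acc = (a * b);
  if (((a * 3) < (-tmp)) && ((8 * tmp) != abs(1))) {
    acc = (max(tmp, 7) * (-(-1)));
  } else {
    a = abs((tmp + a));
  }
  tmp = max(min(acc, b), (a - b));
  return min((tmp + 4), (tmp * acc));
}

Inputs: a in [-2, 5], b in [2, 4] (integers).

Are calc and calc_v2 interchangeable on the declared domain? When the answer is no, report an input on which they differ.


Differences: boolean connective usage differs; also arithmetic usage differs; also constant usage differs; also comparison usage differs; also min/max/abs usage differs; also local variable names differ; also statement counts differ — yet all 24 inputs agree.
verdict: equivalent


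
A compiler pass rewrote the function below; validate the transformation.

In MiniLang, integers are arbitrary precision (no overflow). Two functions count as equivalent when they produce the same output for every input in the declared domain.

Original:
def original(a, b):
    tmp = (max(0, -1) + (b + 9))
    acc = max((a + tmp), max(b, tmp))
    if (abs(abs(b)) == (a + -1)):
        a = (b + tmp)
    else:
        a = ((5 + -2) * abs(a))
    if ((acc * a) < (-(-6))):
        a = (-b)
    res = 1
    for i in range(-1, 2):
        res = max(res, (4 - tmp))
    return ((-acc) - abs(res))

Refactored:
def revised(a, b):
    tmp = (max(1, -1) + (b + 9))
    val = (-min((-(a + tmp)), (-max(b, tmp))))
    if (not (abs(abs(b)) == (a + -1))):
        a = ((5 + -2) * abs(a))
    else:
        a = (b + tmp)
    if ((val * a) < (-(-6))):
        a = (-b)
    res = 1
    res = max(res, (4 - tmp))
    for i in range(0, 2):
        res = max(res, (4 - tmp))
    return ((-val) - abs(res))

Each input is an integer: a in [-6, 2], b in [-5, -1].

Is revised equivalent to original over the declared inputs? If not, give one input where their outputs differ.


Input a=-6, b=-5: -5 from original versus -6 from revised.
verdict: not equivalent; witness: a=-6, b=-5


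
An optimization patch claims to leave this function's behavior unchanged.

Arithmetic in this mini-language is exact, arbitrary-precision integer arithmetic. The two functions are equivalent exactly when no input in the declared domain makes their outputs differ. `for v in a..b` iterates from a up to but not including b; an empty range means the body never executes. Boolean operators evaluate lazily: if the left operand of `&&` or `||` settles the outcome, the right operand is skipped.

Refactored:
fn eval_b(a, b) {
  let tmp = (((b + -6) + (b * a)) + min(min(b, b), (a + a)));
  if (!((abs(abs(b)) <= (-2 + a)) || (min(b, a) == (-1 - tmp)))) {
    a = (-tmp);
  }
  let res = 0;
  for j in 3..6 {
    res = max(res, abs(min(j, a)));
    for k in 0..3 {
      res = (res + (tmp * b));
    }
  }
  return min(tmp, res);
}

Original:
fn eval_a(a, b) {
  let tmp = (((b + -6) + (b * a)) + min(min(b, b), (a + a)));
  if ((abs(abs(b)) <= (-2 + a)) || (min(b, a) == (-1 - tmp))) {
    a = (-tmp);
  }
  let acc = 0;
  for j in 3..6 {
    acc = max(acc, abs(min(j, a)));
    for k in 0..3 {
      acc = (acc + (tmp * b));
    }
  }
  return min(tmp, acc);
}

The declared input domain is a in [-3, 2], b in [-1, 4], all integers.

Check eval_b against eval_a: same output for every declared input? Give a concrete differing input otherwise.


At a=-3, b=1: eval_a gives -39, eval_b gives -37.
verdict: not equivalent; witness: a=-3, b=1


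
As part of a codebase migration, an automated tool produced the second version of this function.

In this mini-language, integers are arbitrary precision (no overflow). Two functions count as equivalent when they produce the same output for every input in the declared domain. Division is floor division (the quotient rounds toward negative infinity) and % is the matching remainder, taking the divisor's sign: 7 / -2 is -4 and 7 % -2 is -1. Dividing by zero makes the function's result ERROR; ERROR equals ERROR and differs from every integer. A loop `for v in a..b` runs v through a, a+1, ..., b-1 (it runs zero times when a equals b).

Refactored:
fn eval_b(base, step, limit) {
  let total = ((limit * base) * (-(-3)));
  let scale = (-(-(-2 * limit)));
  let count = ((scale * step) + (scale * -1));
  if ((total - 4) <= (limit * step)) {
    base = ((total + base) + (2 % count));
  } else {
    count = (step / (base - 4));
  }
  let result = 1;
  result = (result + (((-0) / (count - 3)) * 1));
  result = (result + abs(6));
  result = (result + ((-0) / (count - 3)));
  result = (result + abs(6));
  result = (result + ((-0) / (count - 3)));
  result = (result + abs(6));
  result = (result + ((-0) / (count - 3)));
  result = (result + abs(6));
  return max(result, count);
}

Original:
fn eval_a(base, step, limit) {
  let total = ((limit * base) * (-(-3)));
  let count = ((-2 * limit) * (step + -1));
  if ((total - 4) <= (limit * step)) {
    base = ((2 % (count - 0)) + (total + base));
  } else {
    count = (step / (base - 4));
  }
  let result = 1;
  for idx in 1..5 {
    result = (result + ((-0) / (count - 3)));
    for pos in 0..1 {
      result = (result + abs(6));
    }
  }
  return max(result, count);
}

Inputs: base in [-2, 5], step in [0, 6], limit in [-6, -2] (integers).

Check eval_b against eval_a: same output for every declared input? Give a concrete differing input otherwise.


The two versions differ — the changes include statement counts differ; and local variable names differ; and constant usage differs; and loop structure differs; and min/max/abs usage differs; and arithmetic usage differs.
Spot check at base=5, step=2, limit=-2 — eval_a: total becomes -30; next count becomes 4; next ((total - 4) <= (limit * step)) evaluates to true; next base becomes -23; next result becomes 1; next at idx=1:; next result becomes 1; next at pos=0:; next result becomes 7; next at idx=2:; next result becomes 7; next at pos=0:; next result becomes 13; next at idx=3:; next result becomes 13; next at pos=0:; next result becomes 19; next at idx=4:; next result becomes 19; next at pos=0:; next result becomes 25; next final value 25. eval_b: total becomes -30; next scale becomes 4; next count becomes 4; next ((total - 4) <= (limit * step)) evaluates to true; next base becomes -23; next result becomes 1; next result becomes 1; next result becomes 7; next result becomes 7; next result becomes 13; next result becomes 13; next result becomes 19; next result becomes 19; next result becomes 25; next final value 25. Both give 25.
Checked all 280 inputs in the declared domain: the outputs agree on every one.
verdict: equivalent


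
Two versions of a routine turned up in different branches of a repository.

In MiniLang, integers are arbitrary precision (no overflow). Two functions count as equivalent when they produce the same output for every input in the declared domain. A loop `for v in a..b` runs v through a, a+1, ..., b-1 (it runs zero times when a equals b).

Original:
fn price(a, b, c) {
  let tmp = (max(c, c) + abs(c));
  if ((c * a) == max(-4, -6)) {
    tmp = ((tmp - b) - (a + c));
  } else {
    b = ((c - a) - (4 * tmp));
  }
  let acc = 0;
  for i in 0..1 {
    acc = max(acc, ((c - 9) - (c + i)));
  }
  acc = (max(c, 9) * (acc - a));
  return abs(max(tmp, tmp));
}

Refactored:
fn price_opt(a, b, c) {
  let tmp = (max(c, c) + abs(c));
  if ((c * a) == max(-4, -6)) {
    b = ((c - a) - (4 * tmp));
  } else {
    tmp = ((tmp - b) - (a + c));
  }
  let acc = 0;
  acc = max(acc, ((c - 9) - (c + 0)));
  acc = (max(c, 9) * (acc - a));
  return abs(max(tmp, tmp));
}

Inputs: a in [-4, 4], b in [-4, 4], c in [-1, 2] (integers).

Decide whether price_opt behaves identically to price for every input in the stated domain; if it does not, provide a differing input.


There is a counterexample at a=-4, b=-4, c=-1: 0 on one side, 9 on the other.
price: tmp becomes 0; next ((c * a) == max(-4, -6)) evaluates to false; next b becomes 3; next acc becomes 0; next at i=0:; next acc becomes 0; next acc becomes 36; next final value 0
price_opt: tmp becomes 0; next ((c * a) == max(-4, -6)) evaluates to false; next tmp becomes 9; next acc becomes 0; next acc becomes 0; next acc becomes 36; next final value 9
verdict: not equivalent; witness: a=-4, b=-4, c=-1


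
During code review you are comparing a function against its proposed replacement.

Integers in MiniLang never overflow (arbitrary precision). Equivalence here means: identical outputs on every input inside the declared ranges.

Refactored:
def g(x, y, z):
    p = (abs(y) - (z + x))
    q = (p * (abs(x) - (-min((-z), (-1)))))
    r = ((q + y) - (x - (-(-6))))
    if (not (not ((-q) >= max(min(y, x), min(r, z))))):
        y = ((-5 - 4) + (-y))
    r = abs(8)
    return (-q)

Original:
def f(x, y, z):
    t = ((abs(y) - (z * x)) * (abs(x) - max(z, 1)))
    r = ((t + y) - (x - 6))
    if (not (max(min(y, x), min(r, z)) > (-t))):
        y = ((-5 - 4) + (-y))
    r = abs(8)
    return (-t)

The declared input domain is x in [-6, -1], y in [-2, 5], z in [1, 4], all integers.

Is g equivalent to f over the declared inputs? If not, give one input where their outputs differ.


Run the pair on x=-6, y=-2, z=1.
f: t becomes 40; next r becomes 50; next (not (max(min(y, x), min(r, z)) > (-t))) evaluates to false; next r becomes 8; next final value -40
g: p becomes 7; next q becomes 35; next r becomes 45; next (not (not ((-q) >= max(min(y, x), min(r, z))))) evaluates to false; next r becomes 8; next final value -35
-40 != -35, so the rewrite changes behavior.
verdict: not equivalent; witness: x=-6, y=-2, z=1


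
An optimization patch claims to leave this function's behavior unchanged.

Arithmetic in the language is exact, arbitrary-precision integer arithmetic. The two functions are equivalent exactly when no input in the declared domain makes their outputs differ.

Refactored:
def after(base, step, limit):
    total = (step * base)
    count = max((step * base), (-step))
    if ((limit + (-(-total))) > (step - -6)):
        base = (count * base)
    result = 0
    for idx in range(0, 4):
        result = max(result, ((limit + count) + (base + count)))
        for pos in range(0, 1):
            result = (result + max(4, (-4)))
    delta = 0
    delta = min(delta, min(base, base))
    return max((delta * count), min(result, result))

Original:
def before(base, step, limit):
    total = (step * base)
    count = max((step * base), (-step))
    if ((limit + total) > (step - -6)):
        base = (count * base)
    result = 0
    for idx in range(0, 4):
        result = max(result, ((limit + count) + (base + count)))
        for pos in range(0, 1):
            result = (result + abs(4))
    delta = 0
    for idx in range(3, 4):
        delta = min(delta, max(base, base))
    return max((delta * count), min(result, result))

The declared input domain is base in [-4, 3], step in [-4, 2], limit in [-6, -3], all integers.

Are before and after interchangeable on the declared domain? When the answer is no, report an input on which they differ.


The suspicious edit (`max(base, base)` became `min(base, base)`) never changes the result for any input inside the declared domain; all 224 inputs agree.
verdict: equivalent


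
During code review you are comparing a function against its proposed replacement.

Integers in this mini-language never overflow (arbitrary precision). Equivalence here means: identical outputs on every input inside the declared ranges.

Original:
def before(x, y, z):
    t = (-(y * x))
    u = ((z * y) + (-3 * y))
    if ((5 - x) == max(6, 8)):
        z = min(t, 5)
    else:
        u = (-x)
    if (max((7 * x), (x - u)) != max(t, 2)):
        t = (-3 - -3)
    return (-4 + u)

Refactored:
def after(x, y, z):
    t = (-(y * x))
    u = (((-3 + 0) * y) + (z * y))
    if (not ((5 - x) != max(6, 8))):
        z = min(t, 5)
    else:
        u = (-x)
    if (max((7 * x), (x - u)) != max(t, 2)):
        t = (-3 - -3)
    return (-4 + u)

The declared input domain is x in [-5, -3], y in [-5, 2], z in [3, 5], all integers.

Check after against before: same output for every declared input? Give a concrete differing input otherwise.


Side by side, the visible changes include: boolean connective usage differs, plus constant usage differs, plus arithmetic usage differs, plus comparison usage differs.
One worked example (x=-5, y=1, z=3) — before: t = 5; u = 0; ((5 - x) == max(6, 8)) -> false; u = 5; (max((7 * x), (x - u)) != max(t, 2)) -> true; t = 0; return 1; after: t = 5; u = 0; (not ((5 - x) != max(6, 8))) -> false; u = 5; (max((7 * x), (x - u)) != max(t, 2)) -> true; t = 0; return 1; agreement on 1.
An exhaustive pass over the 72 declared inputs shows identical outputs.
verdict: equivalent


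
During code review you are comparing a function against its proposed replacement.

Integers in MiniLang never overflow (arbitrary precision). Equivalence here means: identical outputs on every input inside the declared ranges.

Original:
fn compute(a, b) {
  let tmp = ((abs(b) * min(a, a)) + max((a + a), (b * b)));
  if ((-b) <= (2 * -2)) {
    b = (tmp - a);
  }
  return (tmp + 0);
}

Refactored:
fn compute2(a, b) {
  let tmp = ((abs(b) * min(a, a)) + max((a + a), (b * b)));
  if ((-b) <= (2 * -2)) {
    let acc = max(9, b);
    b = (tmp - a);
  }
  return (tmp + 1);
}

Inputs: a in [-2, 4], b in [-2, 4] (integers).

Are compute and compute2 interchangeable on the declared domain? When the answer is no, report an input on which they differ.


Consider the input a=-2, b=-2.
compute: tmp=0, then ((-b) <= (2 * -2)) is false, then returns 0
compute2: tmp=0, then ((-b) <= (2 * -2)) is false, then returns 1
0 against 1: the behavior changed.
verdict: not equivalent; witness: a=-2, b=-2


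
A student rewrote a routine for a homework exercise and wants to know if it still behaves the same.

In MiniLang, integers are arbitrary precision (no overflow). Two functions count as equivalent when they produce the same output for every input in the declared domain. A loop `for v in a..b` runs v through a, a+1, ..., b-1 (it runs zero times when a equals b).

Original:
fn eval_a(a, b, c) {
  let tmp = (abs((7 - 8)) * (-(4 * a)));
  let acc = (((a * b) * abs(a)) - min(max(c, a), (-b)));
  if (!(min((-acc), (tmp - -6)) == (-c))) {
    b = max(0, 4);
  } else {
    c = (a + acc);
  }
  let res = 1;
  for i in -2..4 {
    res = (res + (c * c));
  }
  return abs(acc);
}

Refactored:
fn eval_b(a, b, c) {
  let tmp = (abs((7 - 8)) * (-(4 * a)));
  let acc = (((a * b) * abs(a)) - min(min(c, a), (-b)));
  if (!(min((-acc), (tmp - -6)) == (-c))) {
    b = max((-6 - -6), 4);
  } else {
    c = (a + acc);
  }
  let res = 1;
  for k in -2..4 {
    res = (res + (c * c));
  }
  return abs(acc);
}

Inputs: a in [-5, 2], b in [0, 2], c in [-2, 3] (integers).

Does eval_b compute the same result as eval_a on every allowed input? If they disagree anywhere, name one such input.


Evaluate both at a=-5, b=0, c=-2.
eval_a: tmp=20, then acc=2, then (!(min((-acc), (tmp - -6)) == (-c))) is true, then b=4, then res=1, then (i=-2), then res=5, then (i=-1), then res=9, then (i=0), then res=13, then (i=1), then res=17, then (i=2), then res=21, then (i=3), then res=25, then returns 2
eval_b: tmp=20, then acc=5, then (!(min((-acc), (tmp - -6)) == (-c))) is true, then b=4, then res=1, then (k=-2), then res=5, then (k=-1), then res=9, then (k=0), then res=13, then (k=1), then res=17, then (k=2), then res=21, then (k=3), then res=25, then returns 5
2 vs 5 — the two versions disagree here.
verdict: not equivalent; witness: a=-5, b=0, c=-2


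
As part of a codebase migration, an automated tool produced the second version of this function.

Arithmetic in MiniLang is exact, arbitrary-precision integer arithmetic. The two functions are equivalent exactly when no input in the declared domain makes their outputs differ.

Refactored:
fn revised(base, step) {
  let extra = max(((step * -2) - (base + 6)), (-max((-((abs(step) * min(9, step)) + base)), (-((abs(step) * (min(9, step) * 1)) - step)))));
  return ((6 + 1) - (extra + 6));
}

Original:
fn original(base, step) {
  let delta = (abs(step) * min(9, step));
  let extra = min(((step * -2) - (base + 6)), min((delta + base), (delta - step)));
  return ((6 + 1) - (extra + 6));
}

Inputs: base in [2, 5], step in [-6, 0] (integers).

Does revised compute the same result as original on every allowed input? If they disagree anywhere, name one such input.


The rewrite breaks on base=2, step=-6, where the results are 35 and -3.
original: delta = -36; extra = -34; return 35
revised: extra = 4; return -3
verdict: not equivalent; witness: base=2, step=-6


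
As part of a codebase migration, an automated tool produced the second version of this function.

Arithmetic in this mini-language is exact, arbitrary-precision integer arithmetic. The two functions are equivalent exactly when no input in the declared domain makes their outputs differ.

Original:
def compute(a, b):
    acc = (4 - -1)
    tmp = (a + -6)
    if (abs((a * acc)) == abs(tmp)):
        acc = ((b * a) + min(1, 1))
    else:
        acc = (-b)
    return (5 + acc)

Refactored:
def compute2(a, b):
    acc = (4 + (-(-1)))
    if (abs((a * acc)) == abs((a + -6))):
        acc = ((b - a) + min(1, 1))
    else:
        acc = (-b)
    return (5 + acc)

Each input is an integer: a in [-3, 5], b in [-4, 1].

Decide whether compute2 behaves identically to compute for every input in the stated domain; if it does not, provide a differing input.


Run the pair on a=1, b=-4.
compute: acc=5, then tmp=-5, then (abs((a * acc)) == abs(tmp)) is true, then acc=-3, then returns 2
compute2: acc=5, then (abs((a * acc)) == abs((a + -6))) is true, then acc=-4, then returns 1
2 against 1: the behavior changed.
verdict: not equivalent; witness: a=1, b=-4


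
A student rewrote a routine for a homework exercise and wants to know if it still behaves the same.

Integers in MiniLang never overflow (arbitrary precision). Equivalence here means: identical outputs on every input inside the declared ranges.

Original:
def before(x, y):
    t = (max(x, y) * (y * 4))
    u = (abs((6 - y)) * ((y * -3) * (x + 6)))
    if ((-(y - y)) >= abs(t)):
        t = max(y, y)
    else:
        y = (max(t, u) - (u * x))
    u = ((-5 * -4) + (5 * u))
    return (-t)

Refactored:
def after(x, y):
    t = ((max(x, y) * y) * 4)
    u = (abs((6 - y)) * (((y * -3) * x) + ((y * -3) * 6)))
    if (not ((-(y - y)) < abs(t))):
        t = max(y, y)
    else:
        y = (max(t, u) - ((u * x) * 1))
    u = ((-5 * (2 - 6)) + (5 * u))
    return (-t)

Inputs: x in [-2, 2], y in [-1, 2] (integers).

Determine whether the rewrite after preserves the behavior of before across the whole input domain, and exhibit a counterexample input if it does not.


Reading the diff, among the changes: arithmetic usage differs; also boolean connective usage differs; also comparison usage differs; also constant usage differs.
As a probe, take x=-2, y=-1: before runs t = 4; u = 84; ((-(y - y)) >= abs(t)) -> false; y = 252; u = 440; return -4; after runs t = 4; u = 84; (not ((-(y - y)) < abs(t))) -> false; y = 252; u = 440; return -4; both end at -4.
Across all 20 domain points the two functions coincide.
verdict: equivalent


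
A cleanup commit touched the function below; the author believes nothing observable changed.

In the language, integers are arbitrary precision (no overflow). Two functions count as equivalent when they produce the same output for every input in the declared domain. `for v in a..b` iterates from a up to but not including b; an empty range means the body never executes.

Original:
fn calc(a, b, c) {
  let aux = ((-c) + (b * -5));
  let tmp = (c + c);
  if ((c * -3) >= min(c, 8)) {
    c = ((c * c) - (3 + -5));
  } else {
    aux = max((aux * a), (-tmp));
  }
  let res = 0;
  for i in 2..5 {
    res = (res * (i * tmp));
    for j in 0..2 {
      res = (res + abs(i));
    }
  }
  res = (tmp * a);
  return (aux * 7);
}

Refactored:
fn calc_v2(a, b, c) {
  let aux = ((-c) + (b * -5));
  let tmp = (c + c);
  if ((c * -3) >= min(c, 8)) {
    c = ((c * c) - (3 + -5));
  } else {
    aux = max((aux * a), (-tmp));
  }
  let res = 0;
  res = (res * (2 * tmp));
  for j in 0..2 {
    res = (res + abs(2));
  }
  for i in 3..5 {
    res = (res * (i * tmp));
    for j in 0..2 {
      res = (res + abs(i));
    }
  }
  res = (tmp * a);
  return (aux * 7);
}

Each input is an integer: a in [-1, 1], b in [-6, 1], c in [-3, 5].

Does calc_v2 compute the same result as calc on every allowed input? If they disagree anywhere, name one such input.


Comparing the listings, the differences include: arithmetic usage differs; also constant usage differs; also min/max/abs usage differs; also statement counts differ; also loop structure differs.
As a probe, take a=1, b=-6, c=5: calc runs aux := 25 | tmp := 10 | ((c * -3) >= min(c, 8)): false | aux := 25 | res := 0 | iter i=2: | res := 0 | iter j=0: | res := 2 | iter j=1: | res := 4 | iter i=3: | res := 120 | iter j=0: | res := 123 | iter j=1: | res := 126 | iter i=4: | res := 5040 | iter j=0: | res := 5044 | iter j=1: | res := 5048 | res := 10 | result 175; calc_v2 runs aux := 25 | tmp := 10 | ((c * -3) >= min(c, 8)): false | aux := 25 | res := 0 | res := 0 | iter j=0: | res := 2 | iter j=1: | res := 4 | iter i=3: | res := 120 | iter j=0: | res := 123 | iter j=1: | res := 126 | iter i=4: | res := 5040 | iter j=0: | res := 5044 | iter j=1: | res := 5048 | res := 10 | result 175; both end at 175.
Sweeping the whole domain (216 inputs) finds no disagreement.
verdict: equivalent


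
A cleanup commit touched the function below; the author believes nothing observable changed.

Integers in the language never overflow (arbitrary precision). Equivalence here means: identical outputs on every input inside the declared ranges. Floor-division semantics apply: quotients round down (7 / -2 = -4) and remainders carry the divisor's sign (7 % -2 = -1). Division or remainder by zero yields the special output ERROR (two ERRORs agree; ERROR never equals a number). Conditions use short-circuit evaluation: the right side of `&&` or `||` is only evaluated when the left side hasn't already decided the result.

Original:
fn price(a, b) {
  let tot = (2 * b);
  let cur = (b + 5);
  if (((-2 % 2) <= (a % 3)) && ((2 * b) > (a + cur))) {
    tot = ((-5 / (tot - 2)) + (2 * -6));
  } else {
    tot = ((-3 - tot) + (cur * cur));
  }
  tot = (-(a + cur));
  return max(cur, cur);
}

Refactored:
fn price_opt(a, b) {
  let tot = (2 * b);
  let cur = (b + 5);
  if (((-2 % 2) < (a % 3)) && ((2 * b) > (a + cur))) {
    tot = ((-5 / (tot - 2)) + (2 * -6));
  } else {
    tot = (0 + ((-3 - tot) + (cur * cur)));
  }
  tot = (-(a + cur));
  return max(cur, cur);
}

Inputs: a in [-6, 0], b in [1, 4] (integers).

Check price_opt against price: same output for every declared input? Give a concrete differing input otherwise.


Not equivalent: a=-6, b=1 separates them (ERROR vs 6).
price: tot becomes 2; next cur becomes 6; next (((-2 % 2) <= (a % 3)) && ((2 * b) > (a + cur))) evaluates to true; next hits division by zero so the output is ERROR
price_opt: tot becomes 2; next cur becomes 6; next (((-2 % 2) < (a % 3)) && ((2 * b) > (a + cur))) evaluates to false; next tot becomes 31; next tot becomes 0; next final value 6
verdict: not equivalent; witness: a=-6, b=1


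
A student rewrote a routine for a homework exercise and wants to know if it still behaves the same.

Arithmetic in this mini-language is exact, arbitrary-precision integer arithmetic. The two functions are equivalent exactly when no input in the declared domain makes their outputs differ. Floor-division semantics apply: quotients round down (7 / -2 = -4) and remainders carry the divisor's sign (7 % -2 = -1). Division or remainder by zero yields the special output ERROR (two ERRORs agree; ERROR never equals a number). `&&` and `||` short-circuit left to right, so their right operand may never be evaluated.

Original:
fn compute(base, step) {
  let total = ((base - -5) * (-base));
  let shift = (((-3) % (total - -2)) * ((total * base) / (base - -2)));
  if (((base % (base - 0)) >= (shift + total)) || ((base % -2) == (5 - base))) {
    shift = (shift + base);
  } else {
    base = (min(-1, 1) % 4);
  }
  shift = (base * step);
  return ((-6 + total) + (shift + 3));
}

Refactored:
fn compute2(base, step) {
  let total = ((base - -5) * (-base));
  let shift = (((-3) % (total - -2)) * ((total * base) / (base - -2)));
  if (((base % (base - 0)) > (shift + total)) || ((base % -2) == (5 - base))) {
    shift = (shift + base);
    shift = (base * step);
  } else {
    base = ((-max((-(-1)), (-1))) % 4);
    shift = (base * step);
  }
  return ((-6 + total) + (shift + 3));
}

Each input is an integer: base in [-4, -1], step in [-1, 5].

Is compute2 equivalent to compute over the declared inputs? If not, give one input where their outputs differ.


The suspicious edit (`((base % (base - 0)) >= (shift + total))` became `((base % (base - 0)) > (shift + total))`) never changes the result for any input inside the declared domain; all 28 inputs agree.
verdict: equivalent


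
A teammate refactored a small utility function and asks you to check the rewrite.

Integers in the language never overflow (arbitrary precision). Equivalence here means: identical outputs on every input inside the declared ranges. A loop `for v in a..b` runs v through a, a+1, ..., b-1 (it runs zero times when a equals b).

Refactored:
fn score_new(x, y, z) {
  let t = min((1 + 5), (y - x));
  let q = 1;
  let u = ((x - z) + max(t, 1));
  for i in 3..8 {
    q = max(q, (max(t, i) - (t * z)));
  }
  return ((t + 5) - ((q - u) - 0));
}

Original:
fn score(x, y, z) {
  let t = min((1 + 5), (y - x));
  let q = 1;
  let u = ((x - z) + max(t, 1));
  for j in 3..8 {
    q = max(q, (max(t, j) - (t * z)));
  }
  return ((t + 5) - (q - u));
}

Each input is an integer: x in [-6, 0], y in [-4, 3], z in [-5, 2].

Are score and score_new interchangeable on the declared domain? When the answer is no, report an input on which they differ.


Reading the diff, among the changes: constant usage differs, plus arithmetic usage differs, plus local variable names differ.
One worked example (x=-4, y=3, z=-3) — score: t = 6; q = 1; u = 5; [j=3]; q = 24; [j=4]; q = 24; [j=5]; q = 24; [j=6]; q = 24; [j=7]; q = 25; return -9; score_new: t = 6; q = 1; u = 5; [i=3]; q = 24; [i=4]; q = 24; [i=5]; q = 24; [i=6]; q = 24; [i=7]; q = 25; return -9; agreement on -9.
Across all 448 domain points the two functions coincide.
verdict: equivalent


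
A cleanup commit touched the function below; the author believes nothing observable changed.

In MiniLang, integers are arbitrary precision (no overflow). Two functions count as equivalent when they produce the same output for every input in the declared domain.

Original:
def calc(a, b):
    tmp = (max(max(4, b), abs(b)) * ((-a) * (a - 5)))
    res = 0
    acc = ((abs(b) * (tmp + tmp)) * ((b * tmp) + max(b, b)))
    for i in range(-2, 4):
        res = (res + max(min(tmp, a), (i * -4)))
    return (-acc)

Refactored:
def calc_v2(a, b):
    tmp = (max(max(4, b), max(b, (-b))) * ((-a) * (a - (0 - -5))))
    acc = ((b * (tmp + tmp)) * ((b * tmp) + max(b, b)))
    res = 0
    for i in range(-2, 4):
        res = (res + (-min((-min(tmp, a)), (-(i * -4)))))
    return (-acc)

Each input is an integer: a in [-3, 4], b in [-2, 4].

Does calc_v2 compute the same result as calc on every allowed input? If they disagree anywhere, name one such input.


These are not equivalent — on a=-3, b=-2 the outputs split (72960 vs -72960).
calc: tmp := -96 | res := 0 | acc := -72960 | iter i=-2: | res := 8 | iter i=-1: | res := 12 | iter i=0: | res := 12 | iter i=1: | res := 8 | iter i=2: | res := 0 | iter i=3: | res := -12 | result 72960
calc_v2: tmp := -96 | acc := 72960 | res := 0 | iter i=-2: | res := 8 | iter i=-1: | res := 12 | iter i=0: | res := 12 | iter i=1: | res := 8 | iter i=2: | res := 0 | iter i=3: | res := -12 | result -72960
verdict: not equivalent; witness: a=-3, b=-2
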